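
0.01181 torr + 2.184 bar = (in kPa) 218.4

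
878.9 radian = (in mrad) 8.789e+05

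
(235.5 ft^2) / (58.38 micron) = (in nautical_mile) 202.4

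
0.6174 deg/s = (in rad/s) 0.01078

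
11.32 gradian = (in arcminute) 611.3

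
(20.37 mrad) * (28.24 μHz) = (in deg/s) 3.296e-05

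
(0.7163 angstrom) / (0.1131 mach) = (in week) 3.075e-18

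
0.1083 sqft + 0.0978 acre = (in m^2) 395.8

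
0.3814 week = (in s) 2.307e+05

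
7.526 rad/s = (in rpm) 71.87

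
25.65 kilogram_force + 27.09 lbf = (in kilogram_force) 37.94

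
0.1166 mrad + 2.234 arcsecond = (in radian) 0.0001274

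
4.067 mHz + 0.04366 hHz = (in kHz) 0.00437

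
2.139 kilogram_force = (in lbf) 4.716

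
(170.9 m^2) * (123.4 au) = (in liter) 3.155e+18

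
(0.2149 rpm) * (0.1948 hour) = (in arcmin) 5.425e+04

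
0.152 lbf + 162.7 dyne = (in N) 0.6778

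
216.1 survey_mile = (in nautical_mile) 187.8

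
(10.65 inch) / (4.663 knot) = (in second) 0.1128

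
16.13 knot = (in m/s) 8.298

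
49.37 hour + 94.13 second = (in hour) 49.4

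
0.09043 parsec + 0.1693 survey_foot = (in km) 2.79e+12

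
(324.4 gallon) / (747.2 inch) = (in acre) 1.599e-05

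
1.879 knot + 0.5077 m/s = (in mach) 0.00433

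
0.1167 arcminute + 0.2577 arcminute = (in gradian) 0.006933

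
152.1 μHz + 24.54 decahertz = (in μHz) 2.454e+08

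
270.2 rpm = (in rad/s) 28.3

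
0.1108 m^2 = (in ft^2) 1.193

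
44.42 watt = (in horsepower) 0.05957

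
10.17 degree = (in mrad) 177.5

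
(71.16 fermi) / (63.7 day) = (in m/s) 1.293e-20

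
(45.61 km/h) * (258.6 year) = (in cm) 1.033e+13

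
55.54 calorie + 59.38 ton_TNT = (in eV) 1.551e+30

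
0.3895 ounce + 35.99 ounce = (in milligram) 1.031e+06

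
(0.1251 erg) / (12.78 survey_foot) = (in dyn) 0.0003212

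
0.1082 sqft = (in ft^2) 0.1082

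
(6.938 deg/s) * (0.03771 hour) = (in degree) 941.9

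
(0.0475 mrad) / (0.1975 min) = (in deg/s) 0.0002297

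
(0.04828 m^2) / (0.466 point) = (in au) 1.963e-09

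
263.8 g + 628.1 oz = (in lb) 39.84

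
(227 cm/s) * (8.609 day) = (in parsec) 5.472e-11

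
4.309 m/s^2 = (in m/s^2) 4.309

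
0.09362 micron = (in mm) 9.362e-05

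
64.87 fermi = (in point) 1.839e-10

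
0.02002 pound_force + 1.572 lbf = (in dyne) 7.082e+05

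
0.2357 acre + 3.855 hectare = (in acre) 9.762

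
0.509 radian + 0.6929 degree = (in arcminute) 1791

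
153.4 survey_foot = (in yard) 51.13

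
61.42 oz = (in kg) 1.741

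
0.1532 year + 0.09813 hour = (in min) 8.053e+04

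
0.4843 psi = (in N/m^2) 3339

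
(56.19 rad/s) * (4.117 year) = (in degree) 4.18e+11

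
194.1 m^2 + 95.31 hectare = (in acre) 235.6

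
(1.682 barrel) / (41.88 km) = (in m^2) 6.385e-06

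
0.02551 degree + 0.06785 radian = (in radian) 0.0683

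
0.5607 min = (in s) 33.64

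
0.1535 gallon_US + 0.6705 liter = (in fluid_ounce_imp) 44.05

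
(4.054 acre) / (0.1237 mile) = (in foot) 270.4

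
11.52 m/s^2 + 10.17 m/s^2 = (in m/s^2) 21.69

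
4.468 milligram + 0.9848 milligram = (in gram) 0.005453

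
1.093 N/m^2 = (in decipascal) 10.93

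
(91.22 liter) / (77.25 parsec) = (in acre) 9.456e-24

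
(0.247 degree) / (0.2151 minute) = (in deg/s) 0.01914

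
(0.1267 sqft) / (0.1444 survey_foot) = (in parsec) 8.667e-18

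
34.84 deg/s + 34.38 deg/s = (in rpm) 11.54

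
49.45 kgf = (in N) 484.9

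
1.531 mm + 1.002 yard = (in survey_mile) 0.0005703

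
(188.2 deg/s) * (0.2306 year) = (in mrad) 2.389e+10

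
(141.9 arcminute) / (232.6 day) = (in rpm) 1.961e-08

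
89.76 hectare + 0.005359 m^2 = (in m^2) 8.976e+05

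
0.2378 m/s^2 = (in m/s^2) 0.2378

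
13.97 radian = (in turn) 2.223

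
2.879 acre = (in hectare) 1.165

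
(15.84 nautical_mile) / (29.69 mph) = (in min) 36.84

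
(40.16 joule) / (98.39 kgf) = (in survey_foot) 0.1366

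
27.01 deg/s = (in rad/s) 0.4714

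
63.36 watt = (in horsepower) 0.08497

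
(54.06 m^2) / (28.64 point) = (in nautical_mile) 2.889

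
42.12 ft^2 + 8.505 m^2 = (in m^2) 12.42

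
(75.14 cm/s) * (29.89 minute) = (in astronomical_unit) 9.008e-09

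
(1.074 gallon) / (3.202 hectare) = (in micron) 0.127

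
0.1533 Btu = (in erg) 1.617e+09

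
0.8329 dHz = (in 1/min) 4.997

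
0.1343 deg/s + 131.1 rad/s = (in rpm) 1252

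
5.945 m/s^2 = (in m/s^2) 5.945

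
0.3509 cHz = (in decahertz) 0.0003509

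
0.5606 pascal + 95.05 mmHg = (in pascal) 1.267e+04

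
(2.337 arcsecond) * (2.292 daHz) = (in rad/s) 0.0002597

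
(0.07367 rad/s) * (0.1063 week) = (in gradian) 3.015e+05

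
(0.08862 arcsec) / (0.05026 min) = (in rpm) 1.361e-06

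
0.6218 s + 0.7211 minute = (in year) 1.392e-06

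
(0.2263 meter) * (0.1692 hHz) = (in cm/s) 382.9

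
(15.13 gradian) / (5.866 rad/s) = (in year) 1.285e-09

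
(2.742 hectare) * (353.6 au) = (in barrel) 9.123e+18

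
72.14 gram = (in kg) 0.07214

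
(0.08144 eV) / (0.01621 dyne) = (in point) 2.282e-10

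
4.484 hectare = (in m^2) 4.484e+04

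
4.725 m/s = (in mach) 0.01388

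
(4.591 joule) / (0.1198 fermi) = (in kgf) 3.908e+15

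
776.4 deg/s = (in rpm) 129.4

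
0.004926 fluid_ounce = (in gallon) 3.848e-05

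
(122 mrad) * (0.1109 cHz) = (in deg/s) 0.007752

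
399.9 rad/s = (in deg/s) 2.291e+04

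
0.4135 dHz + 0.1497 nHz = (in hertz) 0.04135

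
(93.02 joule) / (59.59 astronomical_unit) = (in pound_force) 2.346e-12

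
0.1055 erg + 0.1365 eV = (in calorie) 2.522e-09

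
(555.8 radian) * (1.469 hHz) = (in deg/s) 4.678e+06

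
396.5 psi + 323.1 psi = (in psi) 719.6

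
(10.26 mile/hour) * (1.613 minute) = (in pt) 1.258e+06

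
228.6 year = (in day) 8.344e+04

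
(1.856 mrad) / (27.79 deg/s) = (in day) 4.429e-08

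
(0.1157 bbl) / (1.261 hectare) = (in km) 1.459e-09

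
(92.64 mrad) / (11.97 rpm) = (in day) 8.554e-07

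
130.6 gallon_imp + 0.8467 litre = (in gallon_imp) 130.8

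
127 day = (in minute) 1.829e+05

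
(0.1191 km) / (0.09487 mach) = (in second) 3.687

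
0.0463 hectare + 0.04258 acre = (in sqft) 6838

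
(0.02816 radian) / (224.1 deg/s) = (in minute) 0.00012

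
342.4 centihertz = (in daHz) 0.3424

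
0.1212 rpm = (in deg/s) 0.7272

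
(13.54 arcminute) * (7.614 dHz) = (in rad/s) 0.002999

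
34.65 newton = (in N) 34.65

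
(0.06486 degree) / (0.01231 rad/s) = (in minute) 0.001533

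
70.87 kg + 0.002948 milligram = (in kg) 70.87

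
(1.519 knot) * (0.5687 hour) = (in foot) 5249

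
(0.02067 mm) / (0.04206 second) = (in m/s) 0.0004914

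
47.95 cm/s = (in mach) 0.001408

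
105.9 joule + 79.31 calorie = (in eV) 2.732e+21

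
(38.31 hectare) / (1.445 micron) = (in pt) 7.515e+14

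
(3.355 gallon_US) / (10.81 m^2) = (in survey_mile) 7.3e-07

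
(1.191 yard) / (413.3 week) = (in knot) 8.469e-09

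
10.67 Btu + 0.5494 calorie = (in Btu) 10.67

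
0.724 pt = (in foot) 0.000838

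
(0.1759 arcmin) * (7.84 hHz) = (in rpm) 0.3831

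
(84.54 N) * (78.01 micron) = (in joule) 0.006595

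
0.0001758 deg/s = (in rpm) 2.93e-05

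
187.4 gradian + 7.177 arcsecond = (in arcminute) 1.012e+04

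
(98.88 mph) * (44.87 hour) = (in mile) 4437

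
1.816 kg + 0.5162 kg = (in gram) 2332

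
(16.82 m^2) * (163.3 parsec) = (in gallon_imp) 1.864e+22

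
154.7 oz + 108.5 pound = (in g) 5.36e+04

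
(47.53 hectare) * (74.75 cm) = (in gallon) 9.386e+07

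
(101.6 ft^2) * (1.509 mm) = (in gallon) 3.763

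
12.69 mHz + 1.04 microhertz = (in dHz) 0.1269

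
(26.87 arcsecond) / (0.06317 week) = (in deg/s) 1.954e-07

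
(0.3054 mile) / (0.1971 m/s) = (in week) 0.004123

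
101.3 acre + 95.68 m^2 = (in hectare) 41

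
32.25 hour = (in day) 1.344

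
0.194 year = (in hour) 1699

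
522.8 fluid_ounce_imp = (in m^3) 0.01485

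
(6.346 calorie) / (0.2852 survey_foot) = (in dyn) 3.054e+07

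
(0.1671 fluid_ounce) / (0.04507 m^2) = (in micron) 109.6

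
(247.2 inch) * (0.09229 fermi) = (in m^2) 5.795e-16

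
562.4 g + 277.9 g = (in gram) 840.3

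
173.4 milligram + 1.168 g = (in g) 1.341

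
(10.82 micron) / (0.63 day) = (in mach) 5.838e-13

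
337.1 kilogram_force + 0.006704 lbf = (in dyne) 3.306e+08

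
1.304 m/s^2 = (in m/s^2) 1.304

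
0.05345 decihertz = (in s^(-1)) 0.005345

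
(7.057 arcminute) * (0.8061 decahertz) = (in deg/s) 0.9481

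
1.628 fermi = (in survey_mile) 1.012e-18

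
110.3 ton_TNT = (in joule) 4.615e+11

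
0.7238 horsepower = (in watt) 539.7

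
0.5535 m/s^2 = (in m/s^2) 0.5535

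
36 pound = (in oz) 576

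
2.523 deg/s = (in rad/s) 0.04403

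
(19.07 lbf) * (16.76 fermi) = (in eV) 8.874e+06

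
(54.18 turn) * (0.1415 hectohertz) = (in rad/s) 4817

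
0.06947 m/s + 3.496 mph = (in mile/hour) 3.651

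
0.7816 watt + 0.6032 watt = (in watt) 1.385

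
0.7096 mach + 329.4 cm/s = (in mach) 0.7193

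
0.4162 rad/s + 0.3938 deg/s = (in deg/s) 24.24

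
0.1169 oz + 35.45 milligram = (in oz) 0.1182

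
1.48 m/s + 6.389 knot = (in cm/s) 476.7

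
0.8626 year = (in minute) 4.534e+05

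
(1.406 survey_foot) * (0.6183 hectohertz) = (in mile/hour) 59.27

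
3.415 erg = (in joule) 3.415e-07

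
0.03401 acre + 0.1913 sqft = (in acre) 0.03401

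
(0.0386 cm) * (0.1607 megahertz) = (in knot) 120.6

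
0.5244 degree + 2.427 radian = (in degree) 139.6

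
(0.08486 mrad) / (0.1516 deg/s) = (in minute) 0.0005345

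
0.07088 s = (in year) 2.248e-09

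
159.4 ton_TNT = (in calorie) 1.594e+11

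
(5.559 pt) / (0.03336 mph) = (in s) 0.1315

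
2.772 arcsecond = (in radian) 1.344e-05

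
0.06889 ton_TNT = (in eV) 1.799e+27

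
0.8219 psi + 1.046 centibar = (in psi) 0.9736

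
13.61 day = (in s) 1.176e+06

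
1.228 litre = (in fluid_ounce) 41.52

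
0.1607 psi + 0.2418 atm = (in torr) 192.1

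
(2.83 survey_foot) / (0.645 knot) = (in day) 3.009e-05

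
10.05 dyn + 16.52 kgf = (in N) 162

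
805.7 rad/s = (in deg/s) 4.616e+04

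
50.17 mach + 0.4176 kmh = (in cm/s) 1.708e+06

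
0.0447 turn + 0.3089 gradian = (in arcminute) 982.2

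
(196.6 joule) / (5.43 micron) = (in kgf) 3.692e+06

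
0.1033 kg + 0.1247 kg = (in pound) 0.5027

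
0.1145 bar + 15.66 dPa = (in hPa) 114.5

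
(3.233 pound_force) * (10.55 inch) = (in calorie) 0.9211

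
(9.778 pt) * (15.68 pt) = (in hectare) 1.908e-09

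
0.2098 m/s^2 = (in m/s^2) 0.2098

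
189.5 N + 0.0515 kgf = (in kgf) 19.38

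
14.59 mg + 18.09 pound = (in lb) 18.09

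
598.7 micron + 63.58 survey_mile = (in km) 102.3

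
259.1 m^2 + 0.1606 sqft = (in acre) 0.06403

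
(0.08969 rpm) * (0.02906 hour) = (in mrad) 982.6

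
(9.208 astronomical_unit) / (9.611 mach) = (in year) 13.35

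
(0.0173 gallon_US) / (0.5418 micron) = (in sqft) 1301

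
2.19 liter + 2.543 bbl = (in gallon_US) 107.4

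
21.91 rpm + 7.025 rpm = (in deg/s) 173.6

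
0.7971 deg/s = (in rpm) 0.1328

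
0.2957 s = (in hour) 8.214e-05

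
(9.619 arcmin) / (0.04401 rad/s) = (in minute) 0.00106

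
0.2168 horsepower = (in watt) 161.7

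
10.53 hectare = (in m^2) 1.053e+05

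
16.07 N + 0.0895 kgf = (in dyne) 1.695e+06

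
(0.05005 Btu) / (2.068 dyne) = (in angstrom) 2.553e+16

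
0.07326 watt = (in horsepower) 9.824e-05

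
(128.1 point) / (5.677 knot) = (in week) 2.558e-08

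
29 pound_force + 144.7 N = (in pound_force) 61.53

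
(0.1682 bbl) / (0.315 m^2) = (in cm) 8.489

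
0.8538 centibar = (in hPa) 8.538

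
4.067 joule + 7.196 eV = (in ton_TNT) 9.72e-10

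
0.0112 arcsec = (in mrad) 5.43e-05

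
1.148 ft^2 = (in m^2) 0.1067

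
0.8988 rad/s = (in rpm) 8.583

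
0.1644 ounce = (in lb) 0.01027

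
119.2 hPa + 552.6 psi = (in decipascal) 3.822e+07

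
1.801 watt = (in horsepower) 0.002415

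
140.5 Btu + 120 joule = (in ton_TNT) 3.546e-05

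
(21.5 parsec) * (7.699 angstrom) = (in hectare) 5.108e+04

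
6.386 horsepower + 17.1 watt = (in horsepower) 6.409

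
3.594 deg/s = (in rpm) 0.599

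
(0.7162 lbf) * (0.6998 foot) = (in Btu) 0.0006441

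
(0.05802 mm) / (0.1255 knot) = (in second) 0.0008987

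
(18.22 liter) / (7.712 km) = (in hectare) 2.363e-10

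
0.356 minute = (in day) 0.0002472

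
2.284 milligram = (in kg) 2.284e-06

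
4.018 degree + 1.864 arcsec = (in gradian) 4.465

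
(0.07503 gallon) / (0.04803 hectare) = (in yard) 6.467e-07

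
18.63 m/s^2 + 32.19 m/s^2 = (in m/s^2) 50.82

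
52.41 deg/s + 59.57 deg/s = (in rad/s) 1.954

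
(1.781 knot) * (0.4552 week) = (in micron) 2.522e+11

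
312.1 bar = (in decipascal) 3.121e+08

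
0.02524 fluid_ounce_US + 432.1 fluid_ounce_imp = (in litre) 12.28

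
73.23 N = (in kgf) 7.467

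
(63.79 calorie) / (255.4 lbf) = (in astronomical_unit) 1.57e-12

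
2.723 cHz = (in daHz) 0.002723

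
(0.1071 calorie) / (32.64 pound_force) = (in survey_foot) 0.01013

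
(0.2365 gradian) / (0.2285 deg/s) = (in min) 0.01553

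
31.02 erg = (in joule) 3.102e-06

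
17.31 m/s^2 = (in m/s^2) 17.31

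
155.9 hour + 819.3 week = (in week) 820.2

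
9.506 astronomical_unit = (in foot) 4.666e+12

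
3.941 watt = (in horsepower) 0.005285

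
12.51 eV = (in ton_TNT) 4.79e-28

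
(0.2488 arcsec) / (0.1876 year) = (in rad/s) 2.039e-13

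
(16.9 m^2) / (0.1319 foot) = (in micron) 4.204e+08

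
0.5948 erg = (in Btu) 5.638e-11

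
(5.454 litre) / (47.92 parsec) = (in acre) 9.114e-25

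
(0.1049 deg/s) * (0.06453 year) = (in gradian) 2.372e+05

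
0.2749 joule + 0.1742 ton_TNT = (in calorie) 1.742e+08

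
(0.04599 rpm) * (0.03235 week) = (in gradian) 5999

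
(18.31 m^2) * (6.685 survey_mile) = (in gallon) 5.204e+07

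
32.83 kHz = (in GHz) 3.283e-05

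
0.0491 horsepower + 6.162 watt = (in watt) 42.78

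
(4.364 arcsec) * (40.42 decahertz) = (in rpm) 0.08166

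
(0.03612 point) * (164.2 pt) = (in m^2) 7.381e-07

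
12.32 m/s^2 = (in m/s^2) 12.32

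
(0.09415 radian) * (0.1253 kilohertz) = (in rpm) 112.7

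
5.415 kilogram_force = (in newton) 53.1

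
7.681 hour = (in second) 2.765e+04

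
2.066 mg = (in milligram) 2.066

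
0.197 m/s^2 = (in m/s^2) 0.197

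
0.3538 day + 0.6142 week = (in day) 4.653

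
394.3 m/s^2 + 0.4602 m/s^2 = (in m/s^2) 394.8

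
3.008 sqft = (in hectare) 2.795e-05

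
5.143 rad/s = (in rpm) 49.11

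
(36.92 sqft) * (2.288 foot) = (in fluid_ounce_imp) 8.419e+04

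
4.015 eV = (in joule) 6.433e-19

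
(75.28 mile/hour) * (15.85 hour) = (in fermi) 1.92e+21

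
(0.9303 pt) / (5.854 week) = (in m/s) 9.27e-11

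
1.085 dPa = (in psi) 1.574e-05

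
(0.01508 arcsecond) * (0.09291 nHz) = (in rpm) 6.486e-17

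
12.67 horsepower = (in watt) 9448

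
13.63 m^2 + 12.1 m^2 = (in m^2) 25.73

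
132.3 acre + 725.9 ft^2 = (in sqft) 5.764e+06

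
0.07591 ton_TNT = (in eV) 1.982e+27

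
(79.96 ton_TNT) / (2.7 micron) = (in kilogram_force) 1.264e+16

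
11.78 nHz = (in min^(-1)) 7.068e-07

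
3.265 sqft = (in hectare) 3.033e-05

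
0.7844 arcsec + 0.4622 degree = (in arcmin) 27.75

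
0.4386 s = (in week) 7.252e-07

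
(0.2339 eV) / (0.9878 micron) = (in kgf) 3.869e-15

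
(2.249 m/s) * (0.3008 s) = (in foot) 2.219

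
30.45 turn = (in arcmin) 6.577e+05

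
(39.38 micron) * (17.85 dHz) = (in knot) 0.0001366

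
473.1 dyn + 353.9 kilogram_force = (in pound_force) 780.2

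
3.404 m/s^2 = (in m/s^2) 3.404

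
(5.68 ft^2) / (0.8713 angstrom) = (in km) 6.056e+06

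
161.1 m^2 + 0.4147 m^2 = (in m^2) 161.5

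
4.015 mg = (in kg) 4.015e-06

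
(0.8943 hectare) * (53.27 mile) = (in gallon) 2.025e+11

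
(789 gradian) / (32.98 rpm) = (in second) 3.589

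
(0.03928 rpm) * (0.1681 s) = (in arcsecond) 142.6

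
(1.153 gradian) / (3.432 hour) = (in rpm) 1.4e-05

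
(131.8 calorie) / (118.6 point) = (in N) 1.318e+04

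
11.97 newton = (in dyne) 1.197e+06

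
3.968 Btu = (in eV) 2.613e+22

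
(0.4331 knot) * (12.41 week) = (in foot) 5.486e+06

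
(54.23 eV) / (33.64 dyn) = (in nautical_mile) 1.395e-17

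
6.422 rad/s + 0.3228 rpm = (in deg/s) 369.9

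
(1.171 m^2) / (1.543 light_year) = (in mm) 8.022e-14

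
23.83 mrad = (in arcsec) 4915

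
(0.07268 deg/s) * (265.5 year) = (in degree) 6.085e+08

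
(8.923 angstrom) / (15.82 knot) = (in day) 1.269e-15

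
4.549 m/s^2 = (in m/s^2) 4.549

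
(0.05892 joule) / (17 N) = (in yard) 0.00379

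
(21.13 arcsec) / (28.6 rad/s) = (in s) 3.582e-06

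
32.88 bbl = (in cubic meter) 5.228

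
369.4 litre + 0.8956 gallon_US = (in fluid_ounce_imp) 1.312e+04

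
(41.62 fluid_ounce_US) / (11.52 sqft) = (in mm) 1.15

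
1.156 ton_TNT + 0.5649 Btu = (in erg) 4.837e+16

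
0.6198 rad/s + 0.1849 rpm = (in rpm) 6.104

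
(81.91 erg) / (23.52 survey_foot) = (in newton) 1.143e-06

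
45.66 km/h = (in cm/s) 1268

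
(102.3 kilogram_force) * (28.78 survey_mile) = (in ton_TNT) 0.01111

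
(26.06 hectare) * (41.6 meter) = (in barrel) 6.819e+07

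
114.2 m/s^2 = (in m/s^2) 114.2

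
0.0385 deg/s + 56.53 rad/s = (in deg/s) 3239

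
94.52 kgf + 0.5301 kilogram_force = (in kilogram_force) 95.05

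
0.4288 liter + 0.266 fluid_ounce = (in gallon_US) 0.1154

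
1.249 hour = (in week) 0.007435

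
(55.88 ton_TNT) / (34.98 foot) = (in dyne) 2.193e+15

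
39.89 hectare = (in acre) 98.57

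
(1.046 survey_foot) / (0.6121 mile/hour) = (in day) 1.349e-05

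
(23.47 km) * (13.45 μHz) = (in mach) 0.0009271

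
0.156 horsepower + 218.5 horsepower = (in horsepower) 218.7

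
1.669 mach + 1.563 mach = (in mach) 3.232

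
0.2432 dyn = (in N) 2.432e-06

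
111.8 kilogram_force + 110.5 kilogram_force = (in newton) 2180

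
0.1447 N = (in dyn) 1.447e+04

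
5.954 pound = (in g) 2701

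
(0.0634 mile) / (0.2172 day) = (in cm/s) 0.5437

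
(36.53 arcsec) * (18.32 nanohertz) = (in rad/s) 3.245e-12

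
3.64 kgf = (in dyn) 3.57e+06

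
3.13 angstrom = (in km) 3.13e-13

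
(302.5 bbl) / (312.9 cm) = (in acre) 0.003798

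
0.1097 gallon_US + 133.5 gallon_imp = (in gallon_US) 160.4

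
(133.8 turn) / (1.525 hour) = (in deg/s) 8.774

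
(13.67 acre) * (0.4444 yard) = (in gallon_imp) 4.945e+06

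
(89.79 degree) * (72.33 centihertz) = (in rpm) 10.82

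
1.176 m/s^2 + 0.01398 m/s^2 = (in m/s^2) 1.19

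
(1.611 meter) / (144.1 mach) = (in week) 5.429e-11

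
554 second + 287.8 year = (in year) 287.8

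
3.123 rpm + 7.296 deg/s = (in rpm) 4.339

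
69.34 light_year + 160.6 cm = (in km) 6.56e+14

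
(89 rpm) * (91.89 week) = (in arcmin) 1.781e+12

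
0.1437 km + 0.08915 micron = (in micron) 1.437e+08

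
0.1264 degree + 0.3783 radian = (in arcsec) 7.849e+04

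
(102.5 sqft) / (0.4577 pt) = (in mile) 36.65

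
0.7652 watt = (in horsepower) 0.001026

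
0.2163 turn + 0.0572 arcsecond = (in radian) 1.359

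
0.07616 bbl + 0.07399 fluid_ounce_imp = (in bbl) 0.07617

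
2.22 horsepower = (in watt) 1655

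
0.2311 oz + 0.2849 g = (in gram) 6.836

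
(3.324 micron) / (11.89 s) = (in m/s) 2.796e-07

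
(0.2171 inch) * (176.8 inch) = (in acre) 6.119e-06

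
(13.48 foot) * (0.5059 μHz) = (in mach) 6.105e-09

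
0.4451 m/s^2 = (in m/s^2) 0.4451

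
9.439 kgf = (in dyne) 9.256e+06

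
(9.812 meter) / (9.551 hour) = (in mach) 8.381e-07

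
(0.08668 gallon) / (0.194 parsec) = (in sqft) 5.9e-19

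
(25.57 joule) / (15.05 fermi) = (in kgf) 1.733e+14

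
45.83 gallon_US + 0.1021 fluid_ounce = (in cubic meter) 0.1735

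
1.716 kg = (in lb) 3.783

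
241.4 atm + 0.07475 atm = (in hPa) 2.447e+05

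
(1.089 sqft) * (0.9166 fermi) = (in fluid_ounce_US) 3.136e-12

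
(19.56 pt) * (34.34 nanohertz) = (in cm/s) 2.37e-08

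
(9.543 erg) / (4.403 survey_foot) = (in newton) 7.111e-07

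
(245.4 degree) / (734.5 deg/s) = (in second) 0.3341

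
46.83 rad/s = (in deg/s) 2683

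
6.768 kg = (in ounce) 238.7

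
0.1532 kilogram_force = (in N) 1.502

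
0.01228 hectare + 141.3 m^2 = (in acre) 0.06526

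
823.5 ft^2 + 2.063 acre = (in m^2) 8425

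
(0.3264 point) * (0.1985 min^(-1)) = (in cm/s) 3.809e-05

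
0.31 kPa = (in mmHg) 2.325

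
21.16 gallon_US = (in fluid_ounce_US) 2708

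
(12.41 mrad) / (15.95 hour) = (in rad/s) 2.161e-07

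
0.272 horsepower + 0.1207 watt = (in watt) 203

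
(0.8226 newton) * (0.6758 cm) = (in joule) 0.005559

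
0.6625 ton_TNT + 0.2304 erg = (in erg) 2.772e+16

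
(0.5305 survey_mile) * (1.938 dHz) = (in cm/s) 1.655e+04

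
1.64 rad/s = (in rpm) 15.66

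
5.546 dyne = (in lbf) 1.247e-05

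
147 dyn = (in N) 0.00147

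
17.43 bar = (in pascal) 1.743e+06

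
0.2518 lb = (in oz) 4.029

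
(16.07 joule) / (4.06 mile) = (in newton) 0.002459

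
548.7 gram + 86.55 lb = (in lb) 87.76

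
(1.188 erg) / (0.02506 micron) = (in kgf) 0.4834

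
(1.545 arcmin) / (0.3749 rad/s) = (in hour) 3.33e-07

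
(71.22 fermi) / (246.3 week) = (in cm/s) 4.781e-20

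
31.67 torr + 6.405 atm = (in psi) 94.74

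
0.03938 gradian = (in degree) 0.03544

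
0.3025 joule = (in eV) 1.888e+18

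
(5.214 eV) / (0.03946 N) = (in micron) 2.117e-11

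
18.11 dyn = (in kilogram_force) 1.847e-05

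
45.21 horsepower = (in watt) 3.371e+04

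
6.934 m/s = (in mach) 0.02036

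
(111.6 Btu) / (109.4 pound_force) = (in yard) 264.6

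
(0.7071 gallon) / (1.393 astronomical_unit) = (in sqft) 1.383e-13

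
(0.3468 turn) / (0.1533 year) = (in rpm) 4.304e-06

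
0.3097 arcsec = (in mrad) 0.001501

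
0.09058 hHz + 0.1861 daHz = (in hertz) 10.92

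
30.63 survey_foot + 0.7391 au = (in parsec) 3.583e-06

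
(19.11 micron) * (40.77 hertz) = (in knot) 0.001514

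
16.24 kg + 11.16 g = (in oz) 573.2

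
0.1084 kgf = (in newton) 1.063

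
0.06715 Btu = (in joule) 70.85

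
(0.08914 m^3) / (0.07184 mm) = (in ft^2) 1.336e+04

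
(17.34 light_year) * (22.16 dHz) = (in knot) 7.067e+17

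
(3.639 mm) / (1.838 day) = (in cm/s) 2.292e-06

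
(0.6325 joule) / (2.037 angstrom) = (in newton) 3.105e+09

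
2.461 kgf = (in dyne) 2.413e+06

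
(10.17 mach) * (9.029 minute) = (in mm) 1.876e+09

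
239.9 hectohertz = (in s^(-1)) 2.399e+04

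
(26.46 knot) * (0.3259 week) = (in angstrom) 2.683e+16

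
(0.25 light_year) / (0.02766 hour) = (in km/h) 8.551e+13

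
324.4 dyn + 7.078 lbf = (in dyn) 3.149e+06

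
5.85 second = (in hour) 0.001625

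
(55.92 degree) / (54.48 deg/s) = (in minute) 0.01711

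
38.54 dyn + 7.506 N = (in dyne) 7.506e+05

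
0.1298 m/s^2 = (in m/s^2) 0.1298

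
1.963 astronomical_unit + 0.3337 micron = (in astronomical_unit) 1.963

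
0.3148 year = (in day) 114.9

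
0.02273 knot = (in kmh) 0.0421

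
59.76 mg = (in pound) 0.0001317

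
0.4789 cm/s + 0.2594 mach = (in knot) 171.7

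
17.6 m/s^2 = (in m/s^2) 17.6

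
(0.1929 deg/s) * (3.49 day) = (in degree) 5.817e+04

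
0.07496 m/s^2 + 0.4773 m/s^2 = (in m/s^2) 0.5523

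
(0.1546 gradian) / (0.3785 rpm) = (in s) 0.06127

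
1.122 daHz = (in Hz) 11.22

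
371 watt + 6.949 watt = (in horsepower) 0.5068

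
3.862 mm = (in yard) 0.004224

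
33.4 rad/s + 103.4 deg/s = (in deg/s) 2017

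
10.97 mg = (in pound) 2.418e-05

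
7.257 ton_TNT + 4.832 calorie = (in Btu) 2.878e+07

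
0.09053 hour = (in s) 325.9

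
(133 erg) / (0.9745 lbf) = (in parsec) 9.943e-23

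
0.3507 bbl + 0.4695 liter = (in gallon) 14.85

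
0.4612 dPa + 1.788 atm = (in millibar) 1812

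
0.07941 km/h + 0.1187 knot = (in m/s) 0.08312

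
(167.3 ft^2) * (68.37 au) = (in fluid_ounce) 5.375e+18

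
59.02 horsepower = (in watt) 4.401e+04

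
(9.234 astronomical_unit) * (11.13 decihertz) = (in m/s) 1.537e+12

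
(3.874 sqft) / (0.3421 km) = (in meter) 0.001052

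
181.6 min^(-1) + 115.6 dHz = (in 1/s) 14.59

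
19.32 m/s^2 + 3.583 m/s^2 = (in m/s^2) 22.9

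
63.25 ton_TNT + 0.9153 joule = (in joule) 2.646e+11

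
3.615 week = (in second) 2.186e+06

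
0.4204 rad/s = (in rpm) 4.015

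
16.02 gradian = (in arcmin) 865.1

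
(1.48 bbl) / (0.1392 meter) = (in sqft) 18.2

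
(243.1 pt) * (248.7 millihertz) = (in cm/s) 2.133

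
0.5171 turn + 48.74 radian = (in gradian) 3310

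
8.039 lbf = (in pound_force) 8.039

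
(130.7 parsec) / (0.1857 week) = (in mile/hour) 8.033e+13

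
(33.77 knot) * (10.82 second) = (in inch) 7401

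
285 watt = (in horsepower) 0.3822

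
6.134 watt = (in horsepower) 0.008226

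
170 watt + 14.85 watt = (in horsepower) 0.2479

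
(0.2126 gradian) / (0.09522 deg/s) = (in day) 2.326e-05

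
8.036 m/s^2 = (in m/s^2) 8.036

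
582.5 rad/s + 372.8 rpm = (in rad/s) 621.5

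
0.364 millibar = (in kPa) 0.0364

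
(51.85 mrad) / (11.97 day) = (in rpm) 4.788e-07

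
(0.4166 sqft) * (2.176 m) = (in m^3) 0.08422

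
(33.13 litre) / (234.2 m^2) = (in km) 1.415e-07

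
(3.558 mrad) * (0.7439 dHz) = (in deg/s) 0.01517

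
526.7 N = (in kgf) 53.71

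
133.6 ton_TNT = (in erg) 5.59e+18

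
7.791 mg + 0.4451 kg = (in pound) 0.9813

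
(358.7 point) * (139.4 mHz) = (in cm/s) 1.764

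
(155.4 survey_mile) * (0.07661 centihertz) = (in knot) 372.4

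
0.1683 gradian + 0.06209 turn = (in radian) 0.3928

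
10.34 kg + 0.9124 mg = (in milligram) 1.034e+07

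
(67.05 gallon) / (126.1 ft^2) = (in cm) 2.167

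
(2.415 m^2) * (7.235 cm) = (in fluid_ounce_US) 5908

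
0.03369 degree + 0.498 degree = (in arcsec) 1914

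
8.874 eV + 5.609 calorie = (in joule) 23.47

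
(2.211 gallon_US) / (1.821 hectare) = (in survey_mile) 2.856e-10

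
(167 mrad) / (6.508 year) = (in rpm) 7.77e-09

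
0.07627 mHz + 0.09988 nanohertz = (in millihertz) 0.07627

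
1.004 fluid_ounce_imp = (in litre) 0.02853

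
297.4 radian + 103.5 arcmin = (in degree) 1.704e+04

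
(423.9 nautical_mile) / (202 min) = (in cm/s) 6477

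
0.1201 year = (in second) 3.787e+06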